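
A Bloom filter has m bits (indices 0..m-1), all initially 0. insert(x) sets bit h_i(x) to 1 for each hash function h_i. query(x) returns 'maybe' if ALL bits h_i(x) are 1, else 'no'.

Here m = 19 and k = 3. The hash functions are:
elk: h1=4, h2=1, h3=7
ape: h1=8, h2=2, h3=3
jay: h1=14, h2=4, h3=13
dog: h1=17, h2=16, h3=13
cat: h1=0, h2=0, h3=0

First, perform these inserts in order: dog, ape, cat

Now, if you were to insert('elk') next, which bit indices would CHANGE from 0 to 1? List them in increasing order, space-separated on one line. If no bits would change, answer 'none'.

Answer: 1 4 7

Derivation:
Start: bits=0000000000000000000
After insert 'dog': sets bits 13 16 17 -> bits=0000000000000100110
After insert 'ape': sets bits 2 3 8 -> bits=0011000010000100110
After insert 'cat': sets bits 0 -> bits=1011000010000100110
insert 'elk' would touch bits 1 4 7; currently bit1=0, bit4=0, bit7=0
Bits that are 0 among those (would change 0->1): 1 4 7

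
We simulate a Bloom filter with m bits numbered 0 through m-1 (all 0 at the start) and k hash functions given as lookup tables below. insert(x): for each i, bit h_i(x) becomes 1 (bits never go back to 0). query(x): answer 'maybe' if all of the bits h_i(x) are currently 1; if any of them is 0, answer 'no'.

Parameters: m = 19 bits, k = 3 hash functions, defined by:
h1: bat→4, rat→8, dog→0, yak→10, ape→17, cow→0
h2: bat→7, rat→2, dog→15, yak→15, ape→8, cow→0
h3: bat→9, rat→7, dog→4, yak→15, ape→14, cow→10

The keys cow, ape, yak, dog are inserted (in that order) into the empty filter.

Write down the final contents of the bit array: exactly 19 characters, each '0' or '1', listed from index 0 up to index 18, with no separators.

Start: bits=0000000000000000000
After insert 'cow': sets bits 0 10 -> bits=1000000000100000000
After insert 'ape': sets bits 8 14 17 -> bits=1000000010100010010
After insert 'yak': sets bits 10 15 -> bits=1000000010100011010
After insert 'dog': sets bits 0 4 15 -> bits=1000100010100011010

Answer: 1000100010100011010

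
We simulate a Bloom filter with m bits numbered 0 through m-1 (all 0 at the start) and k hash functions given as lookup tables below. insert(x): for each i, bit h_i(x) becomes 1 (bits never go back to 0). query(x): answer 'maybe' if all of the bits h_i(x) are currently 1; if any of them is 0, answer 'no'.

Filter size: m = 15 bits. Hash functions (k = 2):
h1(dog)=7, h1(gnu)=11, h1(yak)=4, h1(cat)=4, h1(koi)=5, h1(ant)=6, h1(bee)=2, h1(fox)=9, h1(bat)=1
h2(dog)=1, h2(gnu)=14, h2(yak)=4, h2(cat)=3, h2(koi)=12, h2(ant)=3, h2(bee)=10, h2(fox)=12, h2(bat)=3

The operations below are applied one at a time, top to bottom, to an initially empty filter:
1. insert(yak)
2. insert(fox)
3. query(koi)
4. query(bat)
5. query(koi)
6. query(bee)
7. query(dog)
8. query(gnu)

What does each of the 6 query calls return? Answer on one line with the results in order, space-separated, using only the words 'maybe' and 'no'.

Answer: no no no no no no

Derivation:
Start: bits=000000000000000
Op 1: insert yak -> sets bits 4 -> bits=000010000000000
Op 2: insert fox -> sets bits 9 12 -> bits=000010000100100
Op 3: query koi -> checks bit5=0, bit12=1 (has a 0) -> no
Op 4: query bat -> checks bit1=0, bit3=0 (has a 0) -> no
Op 5: query koi -> checks bit5=0, bit12=1 (has a 0) -> no
Op 6: query bee -> checks bit2=0, bit10=0 (has a 0) -> no
Op 7: query dog -> checks bit1=0, bit7=0 (has a 0) -> no
Op 8: query gnu -> checks bit11=0, bit14=0 (has a 0) -> no
Query results in order: no no no no no no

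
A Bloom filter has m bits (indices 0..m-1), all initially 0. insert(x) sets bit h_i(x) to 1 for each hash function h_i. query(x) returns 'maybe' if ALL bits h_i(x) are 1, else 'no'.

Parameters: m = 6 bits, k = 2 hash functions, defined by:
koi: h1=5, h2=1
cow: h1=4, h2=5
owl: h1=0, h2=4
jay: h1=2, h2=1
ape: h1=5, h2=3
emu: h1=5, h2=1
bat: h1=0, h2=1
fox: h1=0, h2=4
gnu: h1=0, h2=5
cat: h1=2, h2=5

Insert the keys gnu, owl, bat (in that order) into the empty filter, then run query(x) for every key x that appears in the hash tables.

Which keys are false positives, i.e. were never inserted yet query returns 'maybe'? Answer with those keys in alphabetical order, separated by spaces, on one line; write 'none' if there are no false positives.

Answer: cow emu fox koi

Derivation:
Start: bits=000000
After insert 'gnu': sets bits 0 5 -> bits=100001
After insert 'owl': sets bits 0 4 -> bits=100011
After insert 'bat': sets bits 0 1 -> bits=110011
Not inserted: ape cat cow emu fox jay koi — query each against bits=110011:
query ape: checks bit3=0, bit5=1 (has a 0) -> no => not a false positive
query cat: checks bit2=0, bit5=1 (has a 0) -> no => not a false positive
query cow: checks bit4=1, bit5=1 (all 1) -> maybe => FALSE POSITIVE
query emu: checks bit1=1, bit5=1 (all 1) -> maybe => FALSE POSITIVE
query fox: checks bit0=1, bit4=1 (all 1) -> maybe => FALSE POSITIVE
query jay: checks bit1=1, bit2=0 (has a 0) -> no => not a false positive
query koi: checks bit1=1, bit5=1 (all 1) -> maybe => FALSE POSITIVE
False positives (alphabetical): cow emu fox koi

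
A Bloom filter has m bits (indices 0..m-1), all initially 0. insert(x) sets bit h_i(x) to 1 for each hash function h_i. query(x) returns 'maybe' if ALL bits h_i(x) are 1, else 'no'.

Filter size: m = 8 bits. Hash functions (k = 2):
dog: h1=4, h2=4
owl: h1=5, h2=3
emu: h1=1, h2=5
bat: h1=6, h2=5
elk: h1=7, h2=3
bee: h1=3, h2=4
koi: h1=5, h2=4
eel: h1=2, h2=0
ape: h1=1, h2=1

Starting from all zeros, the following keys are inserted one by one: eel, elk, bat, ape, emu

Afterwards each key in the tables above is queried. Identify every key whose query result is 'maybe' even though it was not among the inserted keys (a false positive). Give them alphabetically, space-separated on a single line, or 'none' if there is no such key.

Answer: owl

Derivation:
Start: bits=00000000
After insert 'eel': sets bits 0 2 -> bits=10100000
After insert 'elk': sets bits 3 7 -> bits=10110001
After insert 'bat': sets bits 5 6 -> bits=10110111
After insert 'ape': sets bits 1 -> bits=11110111
After insert 'emu': sets bits 1 5 -> bits=11110111
Not inserted: bee dog koi owl — query each against bits=11110111:
query bee: checks bit3=1, bit4=0 (has a 0) -> no => not a false positive
query dog: checks bit4=0 (has a 0) -> no => not a false positive
query koi: checks bit4=0, bit5=1 (has a 0) -> no => not a false positive
query owl: checks bit3=1, bit5=1 (all 1) -> maybe => FALSE POSITIVE
False positives (alphabetical): owl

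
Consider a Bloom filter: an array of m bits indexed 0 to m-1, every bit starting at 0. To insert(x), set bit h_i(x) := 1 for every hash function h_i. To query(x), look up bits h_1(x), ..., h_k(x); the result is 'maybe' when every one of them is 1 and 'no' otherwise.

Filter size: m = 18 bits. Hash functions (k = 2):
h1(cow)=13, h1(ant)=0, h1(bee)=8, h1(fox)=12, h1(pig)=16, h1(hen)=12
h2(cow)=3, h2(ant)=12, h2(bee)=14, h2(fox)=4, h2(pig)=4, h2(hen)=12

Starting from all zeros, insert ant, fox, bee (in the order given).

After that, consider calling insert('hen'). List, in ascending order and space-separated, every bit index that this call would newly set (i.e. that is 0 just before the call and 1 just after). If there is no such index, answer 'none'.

Answer: none

Derivation:
Start: bits=000000000000000000
After insert 'ant': sets bits 0 12 -> bits=100000000000100000
After insert 'fox': sets bits 4 12 -> bits=100010000000100000
After insert 'bee': sets bits 8 14 -> bits=100010001000101000
insert 'hen' would touch bits 12; currently bit12=1
Bits that are 0 among those (would change 0->1): none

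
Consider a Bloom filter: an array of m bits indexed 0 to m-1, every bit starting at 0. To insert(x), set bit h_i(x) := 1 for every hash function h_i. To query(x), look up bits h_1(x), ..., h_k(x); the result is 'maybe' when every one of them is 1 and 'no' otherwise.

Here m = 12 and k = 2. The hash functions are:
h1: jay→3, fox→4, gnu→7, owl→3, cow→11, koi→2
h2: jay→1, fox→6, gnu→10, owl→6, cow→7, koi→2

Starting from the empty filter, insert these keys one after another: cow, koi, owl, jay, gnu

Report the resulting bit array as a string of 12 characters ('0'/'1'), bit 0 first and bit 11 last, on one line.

Start: bits=000000000000
After insert 'cow': sets bits 7 11 -> bits=000000010001
After insert 'koi': sets bits 2 -> bits=001000010001
After insert 'owl': sets bits 3 6 -> bits=001100110001
After insert 'jay': sets bits 1 3 -> bits=011100110001
After insert 'gnu': sets bits 7 10 -> bits=011100110011

Answer: 011100110011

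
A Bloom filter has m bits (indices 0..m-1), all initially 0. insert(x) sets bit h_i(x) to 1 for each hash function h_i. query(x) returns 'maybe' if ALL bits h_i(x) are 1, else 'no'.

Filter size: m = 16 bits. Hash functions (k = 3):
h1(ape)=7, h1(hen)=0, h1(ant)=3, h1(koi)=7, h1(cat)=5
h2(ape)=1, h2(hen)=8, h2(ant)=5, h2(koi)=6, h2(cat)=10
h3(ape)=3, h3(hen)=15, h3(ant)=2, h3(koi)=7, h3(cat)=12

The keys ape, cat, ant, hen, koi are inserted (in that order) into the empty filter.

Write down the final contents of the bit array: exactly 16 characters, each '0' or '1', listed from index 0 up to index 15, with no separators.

Start: bits=0000000000000000
After insert 'ape': sets bits 1 3 7 -> bits=0101000100000000
After insert 'cat': sets bits 5 10 12 -> bits=0101010100101000
After insert 'ant': sets bits 2 3 5 -> bits=0111010100101000
After insert 'hen': sets bits 0 8 15 -> bits=1111010110101001
After insert 'koi': sets bits 6 7 -> bits=1111011110101001

Answer: 1111011110101001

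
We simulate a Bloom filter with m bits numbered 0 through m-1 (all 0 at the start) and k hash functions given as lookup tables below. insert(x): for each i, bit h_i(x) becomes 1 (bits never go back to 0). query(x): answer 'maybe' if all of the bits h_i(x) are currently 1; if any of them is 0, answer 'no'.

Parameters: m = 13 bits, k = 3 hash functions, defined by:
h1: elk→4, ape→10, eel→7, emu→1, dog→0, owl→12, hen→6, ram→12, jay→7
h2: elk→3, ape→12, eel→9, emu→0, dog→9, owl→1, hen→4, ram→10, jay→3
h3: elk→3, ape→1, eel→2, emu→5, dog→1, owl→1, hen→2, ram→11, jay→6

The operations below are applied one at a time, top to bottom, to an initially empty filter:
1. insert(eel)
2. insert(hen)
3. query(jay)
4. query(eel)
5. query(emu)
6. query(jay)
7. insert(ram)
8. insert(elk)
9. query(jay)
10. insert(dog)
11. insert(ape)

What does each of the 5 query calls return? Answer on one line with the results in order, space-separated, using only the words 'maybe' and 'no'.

Answer: no maybe no no maybe

Derivation:
Start: bits=0000000000000
Op 1: insert eel -> sets bits 2 7 9 -> bits=0010000101000
Op 2: insert hen -> sets bits 2 4 6 -> bits=0010101101000
Op 3: query jay -> checks bit3=0, bit6=1, bit7=1 (has a 0) -> no
Op 4: query eel -> checks bit2=1, bit7=1, bit9=1 (all 1) -> maybe
Op 5: query emu -> checks bit0=0, bit1=0, bit5=0 (has a 0) -> no
Op 6: query jay -> checks bit3=0, bit6=1, bit7=1 (has a 0) -> no
Op 7: insert ram -> sets bits 10 11 12 -> bits=0010101101111
Op 8: insert elk -> sets bits 3 4 -> bits=0011101101111
Op 9: query jay -> checks bit3=1, bit6=1, bit7=1 (all 1) -> maybe
Op 10: insert dog -> sets bits 0 1 9 -> bits=1111101101111
Op 11: insert ape -> sets bits 1 10 12 -> bits=1111101101111
Query results in order: no maybe no no maybe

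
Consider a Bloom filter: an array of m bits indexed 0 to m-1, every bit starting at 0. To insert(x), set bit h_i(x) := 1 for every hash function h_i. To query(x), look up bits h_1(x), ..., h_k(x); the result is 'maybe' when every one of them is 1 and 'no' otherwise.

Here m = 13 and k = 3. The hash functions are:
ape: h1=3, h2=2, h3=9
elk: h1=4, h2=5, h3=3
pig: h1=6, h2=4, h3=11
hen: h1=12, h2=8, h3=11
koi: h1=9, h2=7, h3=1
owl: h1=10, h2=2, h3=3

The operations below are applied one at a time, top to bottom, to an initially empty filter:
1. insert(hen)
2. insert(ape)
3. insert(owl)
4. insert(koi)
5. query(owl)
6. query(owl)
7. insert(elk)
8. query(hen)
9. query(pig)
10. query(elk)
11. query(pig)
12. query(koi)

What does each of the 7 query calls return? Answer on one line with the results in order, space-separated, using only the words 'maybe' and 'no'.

Answer: maybe maybe maybe no maybe no maybe

Derivation:
Start: bits=0000000000000
Op 1: insert hen -> sets bits 8 11 12 -> bits=0000000010011
Op 2: insert ape -> sets bits 2 3 9 -> bits=0011000011011
Op 3: insert owl -> sets bits 2 3 10 -> bits=0011000011111
Op 4: insert koi -> sets bits 1 7 9 -> bits=0111000111111
Op 5: query owl -> checks bit2=1, bit3=1, bit10=1 (all 1) -> maybe
Op 6: query owl -> checks bit2=1, bit3=1, bit10=1 (all 1) -> maybe
Op 7: insert elk -> sets bits 3 4 5 -> bits=0111110111111
Op 8: query hen -> checks bit8=1, bit11=1, bit12=1 (all 1) -> maybe
Op 9: query pig -> checks bit4=1, bit6=0, bit11=1 (has a 0) -> no
Op 10: query elk -> checks bit3=1, bit4=1, bit5=1 (all 1) -> maybe
Op 11: query pig -> checks bit4=1, bit6=0, bit11=1 (has a 0) -> no
Op 12: query koi -> checks bit1=1, bit7=1, bit9=1 (all 1) -> maybe
Query results in order: maybe maybe maybe no maybe no maybe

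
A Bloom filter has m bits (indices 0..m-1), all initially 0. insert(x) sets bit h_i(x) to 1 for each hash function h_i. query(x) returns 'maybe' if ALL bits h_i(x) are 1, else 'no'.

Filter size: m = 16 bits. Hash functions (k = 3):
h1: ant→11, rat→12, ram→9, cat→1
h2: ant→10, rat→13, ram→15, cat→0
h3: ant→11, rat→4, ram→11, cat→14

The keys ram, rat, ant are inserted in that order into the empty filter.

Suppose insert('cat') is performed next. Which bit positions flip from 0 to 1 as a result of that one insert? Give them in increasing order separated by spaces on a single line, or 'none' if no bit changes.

Answer: 0 1 14

Derivation:
Start: bits=0000000000000000
After insert 'ram': sets bits 9 11 15 -> bits=0000000001010001
After insert 'rat': sets bits 4 12 13 -> bits=0000100001011101
After insert 'ant': sets bits 10 11 -> bits=0000100001111101
insert 'cat' would touch bits 0 1 14; currently bit0=0, bit1=0, bit14=0
Bits that are 0 among those (would change 0->1): 0 1 14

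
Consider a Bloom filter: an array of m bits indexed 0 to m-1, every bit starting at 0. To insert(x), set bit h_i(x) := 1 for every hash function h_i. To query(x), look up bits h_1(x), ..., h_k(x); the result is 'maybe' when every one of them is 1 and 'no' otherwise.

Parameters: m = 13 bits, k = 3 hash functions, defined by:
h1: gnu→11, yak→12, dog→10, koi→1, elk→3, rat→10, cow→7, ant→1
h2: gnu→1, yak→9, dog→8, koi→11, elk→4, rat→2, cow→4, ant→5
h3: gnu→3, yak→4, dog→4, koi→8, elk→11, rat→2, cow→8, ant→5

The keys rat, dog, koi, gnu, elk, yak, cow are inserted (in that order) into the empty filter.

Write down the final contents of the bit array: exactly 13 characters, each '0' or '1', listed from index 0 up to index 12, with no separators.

Answer: 0111100111111

Derivation:
Start: bits=0000000000000
After insert 'rat': sets bits 2 10 -> bits=0010000000100
After insert 'dog': sets bits 4 8 10 -> bits=0010100010100
After insert 'koi': sets bits 1 8 11 -> bits=0110100010110
After insert 'gnu': sets bits 1 3 11 -> bits=0111100010110
After insert 'elk': sets bits 3 4 11 -> bits=0111100010110
After insert 'yak': sets bits 4 9 12 -> bits=0111100011111
After insert 'cow': sets bits 4 7 8 -> bits=0111100111111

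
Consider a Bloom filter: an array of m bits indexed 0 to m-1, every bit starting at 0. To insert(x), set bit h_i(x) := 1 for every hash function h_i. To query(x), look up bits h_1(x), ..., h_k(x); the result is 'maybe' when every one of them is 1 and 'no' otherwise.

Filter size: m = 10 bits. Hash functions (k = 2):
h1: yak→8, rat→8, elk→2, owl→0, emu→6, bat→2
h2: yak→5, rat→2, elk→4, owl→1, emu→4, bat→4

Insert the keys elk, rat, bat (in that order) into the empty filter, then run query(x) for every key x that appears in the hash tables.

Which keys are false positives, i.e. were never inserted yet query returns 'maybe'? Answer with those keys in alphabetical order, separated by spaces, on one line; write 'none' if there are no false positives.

Start: bits=0000000000
After insert 'elk': sets bits 2 4 -> bits=0010100000
After insert 'rat': sets bits 2 8 -> bits=0010100010
After insert 'bat': sets bits 2 4 -> bits=0010100010
Not inserted: emu owl yak — query each against bits=0010100010:
query emu: checks bit4=1, bit6=0 (has a 0) -> no => not a false positive
query owl: checks bit0=0, bit1=0 (has a 0) -> no => not a false positive
query yak: checks bit5=0, bit8=1 (has a 0) -> no => not a false positive
False positives (alphabetical): none

Answer: none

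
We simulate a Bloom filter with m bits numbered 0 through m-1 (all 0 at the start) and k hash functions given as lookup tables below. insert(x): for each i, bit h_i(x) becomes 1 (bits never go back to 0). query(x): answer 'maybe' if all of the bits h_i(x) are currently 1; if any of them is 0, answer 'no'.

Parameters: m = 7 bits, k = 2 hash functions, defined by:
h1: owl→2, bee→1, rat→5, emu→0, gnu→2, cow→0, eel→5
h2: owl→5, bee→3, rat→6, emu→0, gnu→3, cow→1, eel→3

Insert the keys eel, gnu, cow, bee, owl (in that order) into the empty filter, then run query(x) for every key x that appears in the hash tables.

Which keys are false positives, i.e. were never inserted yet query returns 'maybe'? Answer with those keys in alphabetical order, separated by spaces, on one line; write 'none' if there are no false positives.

Start: bits=0000000
After insert 'eel': sets bits 3 5 -> bits=0001010
After insert 'gnu': sets bits 2 3 -> bits=0011010
After insert 'cow': sets bits 0 1 -> bits=1111010
After insert 'bee': sets bits 1 3 -> bits=1111010
After insert 'owl': sets bits 2 5 -> bits=1111010
Not inserted: emu rat — query each against bits=1111010:
query emu: checks bit0=1 (all 1) -> maybe => FALSE POSITIVE
query rat: checks bit5=1, bit6=0 (has a 0) -> no => not a false positive
False positives (alphabetical): emu

Answer: emu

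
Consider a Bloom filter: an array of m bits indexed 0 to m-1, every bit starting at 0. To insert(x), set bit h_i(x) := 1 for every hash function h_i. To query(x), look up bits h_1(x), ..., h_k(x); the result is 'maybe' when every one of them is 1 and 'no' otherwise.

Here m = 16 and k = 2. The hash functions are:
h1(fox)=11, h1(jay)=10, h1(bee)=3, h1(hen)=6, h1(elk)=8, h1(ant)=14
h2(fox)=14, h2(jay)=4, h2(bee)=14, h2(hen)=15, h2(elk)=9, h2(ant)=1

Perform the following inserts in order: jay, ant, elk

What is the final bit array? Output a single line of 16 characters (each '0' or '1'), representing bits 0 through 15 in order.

Start: bits=0000000000000000
After insert 'jay': sets bits 4 10 -> bits=0000100000100000
After insert 'ant': sets bits 1 14 -> bits=0100100000100010
After insert 'elk': sets bits 8 9 -> bits=0100100011100010

Answer: 0100100011100010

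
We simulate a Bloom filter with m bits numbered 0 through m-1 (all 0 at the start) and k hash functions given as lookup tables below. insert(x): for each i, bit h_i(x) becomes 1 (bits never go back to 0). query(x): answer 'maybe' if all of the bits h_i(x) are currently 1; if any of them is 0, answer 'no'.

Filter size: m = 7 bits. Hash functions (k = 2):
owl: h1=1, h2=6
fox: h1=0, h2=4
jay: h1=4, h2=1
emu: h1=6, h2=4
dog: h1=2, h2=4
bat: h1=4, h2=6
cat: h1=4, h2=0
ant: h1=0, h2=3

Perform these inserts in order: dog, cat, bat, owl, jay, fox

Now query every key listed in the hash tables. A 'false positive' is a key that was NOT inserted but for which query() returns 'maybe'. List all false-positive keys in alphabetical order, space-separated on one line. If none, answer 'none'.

Answer: emu

Derivation:
Start: bits=0000000
After insert 'dog': sets bits 2 4 -> bits=0010100
After insert 'cat': sets bits 0 4 -> bits=1010100
After insert 'bat': sets bits 4 6 -> bits=1010101
After insert 'owl': sets bits 1 6 -> bits=1110101
After insert 'jay': sets bits 1 4 -> bits=1110101
After insert 'fox': sets bits 0 4 -> bits=1110101
Not inserted: ant emu — query each against bits=1110101:
query ant: checks bit0=1, bit3=0 (has a 0) -> no => not a false positive
query emu: checks bit4=1, bit6=1 (all 1) -> maybe => FALSE POSITIVE
False positives (alphabetical): emu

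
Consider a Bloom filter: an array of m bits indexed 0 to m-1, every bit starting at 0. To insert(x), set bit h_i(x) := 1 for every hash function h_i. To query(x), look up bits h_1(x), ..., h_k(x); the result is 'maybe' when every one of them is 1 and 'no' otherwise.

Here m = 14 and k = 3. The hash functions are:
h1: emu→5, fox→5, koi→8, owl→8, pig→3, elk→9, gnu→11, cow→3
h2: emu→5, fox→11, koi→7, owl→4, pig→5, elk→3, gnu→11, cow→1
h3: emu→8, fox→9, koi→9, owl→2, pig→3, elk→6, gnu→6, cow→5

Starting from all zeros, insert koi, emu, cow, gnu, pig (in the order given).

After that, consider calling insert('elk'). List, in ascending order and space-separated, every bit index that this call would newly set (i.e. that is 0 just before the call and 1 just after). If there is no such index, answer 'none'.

Answer: none

Derivation:
Start: bits=00000000000000
After insert 'koi': sets bits 7 8 9 -> bits=00000001110000
After insert 'emu': sets bits 5 8 -> bits=00000101110000
After insert 'cow': sets bits 1 3 5 -> bits=01010101110000
After insert 'gnu': sets bits 6 11 -> bits=01010111110100
After insert 'pig': sets bits 3 5 -> bits=01010111110100
insert 'elk' would touch bits 3 6 9; currently bit3=1, bit6=1, bit9=1
Bits that are 0 among those (would change 0->1): none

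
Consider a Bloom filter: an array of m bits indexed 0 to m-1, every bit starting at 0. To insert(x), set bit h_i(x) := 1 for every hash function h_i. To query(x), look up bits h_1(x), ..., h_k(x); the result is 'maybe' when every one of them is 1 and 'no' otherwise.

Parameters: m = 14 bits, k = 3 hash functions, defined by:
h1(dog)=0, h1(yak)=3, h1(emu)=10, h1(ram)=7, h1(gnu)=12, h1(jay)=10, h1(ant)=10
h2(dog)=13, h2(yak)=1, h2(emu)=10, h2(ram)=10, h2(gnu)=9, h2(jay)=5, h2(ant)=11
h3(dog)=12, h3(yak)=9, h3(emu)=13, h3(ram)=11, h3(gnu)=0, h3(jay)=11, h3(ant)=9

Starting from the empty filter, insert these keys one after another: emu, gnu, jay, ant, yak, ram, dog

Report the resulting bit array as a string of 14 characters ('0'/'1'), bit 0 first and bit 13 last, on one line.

Answer: 11010101011111

Derivation:
Start: bits=00000000000000
After insert 'emu': sets bits 10 13 -> bits=00000000001001
After insert 'gnu': sets bits 0 9 12 -> bits=10000000011011
After insert 'jay': sets bits 5 10 11 -> bits=10000100011111
After insert 'ant': sets bits 9 10 11 -> bits=10000100011111
After insert 'yak': sets bits 1 3 9 -> bits=11010100011111
After insert 'ram': sets bits 7 10 11 -> bits=11010101011111
After insert 'dog': sets bits 0 12 13 -> bits=11010101011111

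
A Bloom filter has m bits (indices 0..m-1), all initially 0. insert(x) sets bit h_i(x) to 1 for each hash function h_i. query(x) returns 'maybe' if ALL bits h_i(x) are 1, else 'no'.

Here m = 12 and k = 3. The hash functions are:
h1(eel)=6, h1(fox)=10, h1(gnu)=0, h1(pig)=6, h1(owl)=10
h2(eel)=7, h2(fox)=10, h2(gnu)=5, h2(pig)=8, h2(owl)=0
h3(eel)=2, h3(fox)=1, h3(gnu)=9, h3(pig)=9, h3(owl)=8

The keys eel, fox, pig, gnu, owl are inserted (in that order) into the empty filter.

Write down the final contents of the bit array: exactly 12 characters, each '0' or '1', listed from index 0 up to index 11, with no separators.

Answer: 111001111110

Derivation:
Start: bits=000000000000
After insert 'eel': sets bits 2 6 7 -> bits=001000110000
After insert 'fox': sets bits 1 10 -> bits=011000110010
After insert 'pig': sets bits 6 8 9 -> bits=011000111110
After insert 'gnu': sets bits 0 5 9 -> bits=111001111110
After insert 'owl': sets bits 0 8 10 -> bits=111001111110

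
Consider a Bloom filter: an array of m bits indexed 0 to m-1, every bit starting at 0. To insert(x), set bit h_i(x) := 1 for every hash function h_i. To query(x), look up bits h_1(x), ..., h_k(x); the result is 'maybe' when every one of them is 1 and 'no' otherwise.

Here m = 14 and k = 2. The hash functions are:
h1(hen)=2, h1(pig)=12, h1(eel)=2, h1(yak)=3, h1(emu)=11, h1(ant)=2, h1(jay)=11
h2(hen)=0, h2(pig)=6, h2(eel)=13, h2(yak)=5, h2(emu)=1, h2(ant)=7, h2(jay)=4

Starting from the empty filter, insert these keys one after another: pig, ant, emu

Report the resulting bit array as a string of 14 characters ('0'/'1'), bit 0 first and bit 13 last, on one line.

Start: bits=00000000000000
After insert 'pig': sets bits 6 12 -> bits=00000010000010
After insert 'ant': sets bits 2 7 -> bits=00100011000010
After insert 'emu': sets bits 1 11 -> bits=01100011000110

Answer: 01100011000110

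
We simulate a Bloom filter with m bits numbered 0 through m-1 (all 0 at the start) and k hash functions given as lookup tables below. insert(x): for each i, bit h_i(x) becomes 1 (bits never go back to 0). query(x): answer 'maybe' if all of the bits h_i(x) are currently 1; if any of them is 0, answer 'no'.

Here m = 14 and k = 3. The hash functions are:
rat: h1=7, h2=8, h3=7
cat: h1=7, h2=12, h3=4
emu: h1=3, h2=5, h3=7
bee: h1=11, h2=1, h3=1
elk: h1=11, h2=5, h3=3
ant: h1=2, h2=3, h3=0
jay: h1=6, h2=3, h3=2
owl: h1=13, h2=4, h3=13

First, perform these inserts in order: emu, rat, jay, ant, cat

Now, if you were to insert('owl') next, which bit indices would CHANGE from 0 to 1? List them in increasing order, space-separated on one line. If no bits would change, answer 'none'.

Answer: 13

Derivation:
Start: bits=00000000000000
After insert 'emu': sets bits 3 5 7 -> bits=00010101000000
After insert 'rat': sets bits 7 8 -> bits=00010101100000
After insert 'jay': sets bits 2 3 6 -> bits=00110111100000
After insert 'ant': sets bits 0 2 3 -> bits=10110111100000
After insert 'cat': sets bits 4 7 12 -> bits=10111111100010
insert 'owl' would touch bits 4 13; currently bit4=1, bit13=0
Bits that are 0 among those (would change 0->1): 13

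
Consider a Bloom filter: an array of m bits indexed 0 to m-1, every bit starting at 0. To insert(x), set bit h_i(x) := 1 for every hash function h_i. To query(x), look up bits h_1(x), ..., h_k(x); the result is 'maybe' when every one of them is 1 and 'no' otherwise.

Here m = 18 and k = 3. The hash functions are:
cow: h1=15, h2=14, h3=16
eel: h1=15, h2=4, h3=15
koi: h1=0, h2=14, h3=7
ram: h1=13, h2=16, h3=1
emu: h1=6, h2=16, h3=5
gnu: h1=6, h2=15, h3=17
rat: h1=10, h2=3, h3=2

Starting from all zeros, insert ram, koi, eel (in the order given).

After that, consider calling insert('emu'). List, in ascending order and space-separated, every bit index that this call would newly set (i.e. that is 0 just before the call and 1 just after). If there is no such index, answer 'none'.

Start: bits=000000000000000000
After insert 'ram': sets bits 1 13 16 -> bits=010000000000010010
After insert 'koi': sets bits 0 7 14 -> bits=110000010000011010
After insert 'eel': sets bits 4 15 -> bits=110010010000011110
insert 'emu' would touch bits 5 6 16; currently bit5=0, bit6=0, bit16=1
Bits that are 0 among those (would change 0->1): 5 6

Answer: 5 6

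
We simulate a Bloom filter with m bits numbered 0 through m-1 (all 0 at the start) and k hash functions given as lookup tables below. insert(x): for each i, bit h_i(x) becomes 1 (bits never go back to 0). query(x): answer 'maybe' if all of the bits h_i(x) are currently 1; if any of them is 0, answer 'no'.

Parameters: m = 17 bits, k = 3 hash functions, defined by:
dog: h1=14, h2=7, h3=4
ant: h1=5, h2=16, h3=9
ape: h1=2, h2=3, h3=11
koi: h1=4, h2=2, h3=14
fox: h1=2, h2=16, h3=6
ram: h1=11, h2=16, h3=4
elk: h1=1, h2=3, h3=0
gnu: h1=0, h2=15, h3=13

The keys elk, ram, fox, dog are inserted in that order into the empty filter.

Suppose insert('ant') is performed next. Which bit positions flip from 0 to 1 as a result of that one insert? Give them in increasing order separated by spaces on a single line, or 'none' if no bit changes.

Start: bits=00000000000000000
After insert 'elk': sets bits 0 1 3 -> bits=11010000000000000
After insert 'ram': sets bits 4 11 16 -> bits=11011000000100001
After insert 'fox': sets bits 2 6 16 -> bits=11111010000100001
After insert 'dog': sets bits 4 7 14 -> bits=11111011000100101
insert 'ant' would touch bits 5 9 16; currently bit5=0, bit9=0, bit16=1
Bits that are 0 among those (would change 0->1): 5 9

Answer: 5 9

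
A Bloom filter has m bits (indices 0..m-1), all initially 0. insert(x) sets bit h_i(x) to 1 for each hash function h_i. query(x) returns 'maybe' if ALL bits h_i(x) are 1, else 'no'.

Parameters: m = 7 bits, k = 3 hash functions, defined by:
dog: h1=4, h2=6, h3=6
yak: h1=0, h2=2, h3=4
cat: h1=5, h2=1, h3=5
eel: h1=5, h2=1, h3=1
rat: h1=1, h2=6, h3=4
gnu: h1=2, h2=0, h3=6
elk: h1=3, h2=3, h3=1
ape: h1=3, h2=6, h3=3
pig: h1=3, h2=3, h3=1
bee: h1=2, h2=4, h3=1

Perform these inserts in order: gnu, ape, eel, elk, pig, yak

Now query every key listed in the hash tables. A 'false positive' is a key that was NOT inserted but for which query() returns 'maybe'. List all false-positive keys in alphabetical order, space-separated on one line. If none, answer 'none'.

Start: bits=0000000
After insert 'gnu': sets bits 0 2 6 -> bits=1010001
After insert 'ape': sets bits 3 6 -> bits=1011001
After insert 'eel': sets bits 1 5 -> bits=1111011
After insert 'elk': sets bits 1 3 -> bits=1111011
After insert 'pig': sets bits 1 3 -> bits=1111011
After insert 'yak': sets bits 0 2 4 -> bits=1111111
Not inserted: bee cat dog rat — query each against bits=1111111:
query bee: checks bit1=1, bit2=1, bit4=1 (all 1) -> maybe => FALSE POSITIVE
query cat: checks bit1=1, bit5=1 (all 1) -> maybe => FALSE POSITIVE
query dog: checks bit4=1, bit6=1 (all 1) -> maybe => FALSE POSITIVE
query rat: checks bit1=1, bit4=1, bit6=1 (all 1) -> maybe => FALSE POSITIVE
False positives (alphabetical): bee cat dog rat

Answer: bee cat dog rat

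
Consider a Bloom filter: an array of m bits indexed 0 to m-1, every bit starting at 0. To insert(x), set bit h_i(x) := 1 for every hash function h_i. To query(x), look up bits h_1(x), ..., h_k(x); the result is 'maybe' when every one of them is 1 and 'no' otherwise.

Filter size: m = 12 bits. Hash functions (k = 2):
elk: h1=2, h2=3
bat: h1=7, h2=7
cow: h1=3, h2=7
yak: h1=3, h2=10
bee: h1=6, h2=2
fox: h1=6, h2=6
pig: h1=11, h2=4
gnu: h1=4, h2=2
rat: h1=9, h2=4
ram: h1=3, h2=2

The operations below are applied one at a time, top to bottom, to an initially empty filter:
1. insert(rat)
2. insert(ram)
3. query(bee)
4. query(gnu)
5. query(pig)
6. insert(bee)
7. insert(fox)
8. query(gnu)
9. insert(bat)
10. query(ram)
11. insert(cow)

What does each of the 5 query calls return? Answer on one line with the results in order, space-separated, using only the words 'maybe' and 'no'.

Start: bits=000000000000
Op 1: insert rat -> sets bits 4 9 -> bits=000010000100
Op 2: insert ram -> sets bits 2 3 -> bits=001110000100
Op 3: query bee -> checks bit2=1, bit6=0 (has a 0) -> no
Op 4: query gnu -> checks bit2=1, bit4=1 (all 1) -> maybe
Op 5: query pig -> checks bit4=1, bit11=0 (has a 0) -> no
Op 6: insert bee -> sets bits 2 6 -> bits=001110100100
Op 7: insert fox -> sets bits 6 -> bits=001110100100
Op 8: query gnu -> checks bit2=1, bit4=1 (all 1) -> maybe
Op 9: insert bat -> sets bits 7 -> bits=001110110100
Op 10: query ram -> checks bit2=1, bit3=1 (all 1) -> maybe
Op 11: insert cow -> sets bits 3 7 -> bits=001110110100
Query results in order: no maybe no maybe maybe

Answer: no maybe no maybe maybe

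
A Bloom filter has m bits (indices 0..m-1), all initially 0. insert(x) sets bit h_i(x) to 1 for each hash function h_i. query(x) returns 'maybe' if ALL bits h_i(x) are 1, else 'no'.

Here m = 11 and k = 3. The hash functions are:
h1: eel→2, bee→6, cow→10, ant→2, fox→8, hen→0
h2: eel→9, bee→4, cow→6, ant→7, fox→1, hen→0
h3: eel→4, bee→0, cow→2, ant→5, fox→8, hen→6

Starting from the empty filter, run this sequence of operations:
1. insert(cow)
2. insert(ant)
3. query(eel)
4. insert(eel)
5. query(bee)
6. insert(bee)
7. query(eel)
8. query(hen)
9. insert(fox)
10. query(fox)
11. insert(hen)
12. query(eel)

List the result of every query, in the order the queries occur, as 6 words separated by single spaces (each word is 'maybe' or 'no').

Start: bits=00000000000
Op 1: insert cow -> sets bits 2 6 10 -> bits=00100010001
Op 2: insert ant -> sets bits 2 5 7 -> bits=00100111001
Op 3: query eel -> checks bit2=1, bit4=0, bit9=0 (has a 0) -> no
Op 4: insert eel -> sets bits 2 4 9 -> bits=00101111011
Op 5: query bee -> checks bit0=0, bit4=1, bit6=1 (has a 0) -> no
Op 6: insert bee -> sets bits 0 4 6 -> bits=10101111011
Op 7: query eel -> checks bit2=1, bit4=1, bit9=1 (all 1) -> maybe
Op 8: query hen -> checks bit0=1, bit6=1 (all 1) -> maybe
Op 9: insert fox -> sets bits 1 8 -> bits=11101111111
Op 10: query fox -> checks bit1=1, bit8=1 (all 1) -> maybe
Op 11: insert hen -> sets bits 0 6 -> bits=11101111111
Op 12: query eel -> checks bit2=1, bit4=1, bit9=1 (all 1) -> maybe
Query results in order: no no maybe maybe maybe maybe

Answer: no no maybe maybe maybe maybe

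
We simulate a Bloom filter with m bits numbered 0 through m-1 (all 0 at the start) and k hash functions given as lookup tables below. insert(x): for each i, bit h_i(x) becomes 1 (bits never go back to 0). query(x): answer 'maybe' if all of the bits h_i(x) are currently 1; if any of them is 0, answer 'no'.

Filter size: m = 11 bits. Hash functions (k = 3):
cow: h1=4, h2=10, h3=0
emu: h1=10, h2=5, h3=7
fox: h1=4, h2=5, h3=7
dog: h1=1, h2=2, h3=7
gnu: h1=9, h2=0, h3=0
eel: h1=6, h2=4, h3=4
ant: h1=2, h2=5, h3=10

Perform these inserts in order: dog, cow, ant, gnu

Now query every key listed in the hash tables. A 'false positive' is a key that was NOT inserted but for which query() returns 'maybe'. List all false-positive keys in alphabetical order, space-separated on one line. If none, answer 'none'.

Answer: emu fox

Derivation:
Start: bits=00000000000
After insert 'dog': sets bits 1 2 7 -> bits=01100001000
After insert 'cow': sets bits 0 4 10 -> bits=11101001001
After insert 'ant': sets bits 2 5 10 -> bits=11101101001
After insert 'gnu': sets bits 0 9 -> bits=11101101011
Not inserted: eel emu fox — query each against bits=11101101011:
query eel: checks bit4=1, bit6=0 (has a 0) -> no => not a false positive
query emu: checks bit5=1, bit7=1, bit10=1 (all 1) -> maybe => FALSE POSITIVE
query fox: checks bit4=1, bit5=1, bit7=1 (all 1) -> maybe => FALSE POSITIVE
False positives (alphabetical): emu fox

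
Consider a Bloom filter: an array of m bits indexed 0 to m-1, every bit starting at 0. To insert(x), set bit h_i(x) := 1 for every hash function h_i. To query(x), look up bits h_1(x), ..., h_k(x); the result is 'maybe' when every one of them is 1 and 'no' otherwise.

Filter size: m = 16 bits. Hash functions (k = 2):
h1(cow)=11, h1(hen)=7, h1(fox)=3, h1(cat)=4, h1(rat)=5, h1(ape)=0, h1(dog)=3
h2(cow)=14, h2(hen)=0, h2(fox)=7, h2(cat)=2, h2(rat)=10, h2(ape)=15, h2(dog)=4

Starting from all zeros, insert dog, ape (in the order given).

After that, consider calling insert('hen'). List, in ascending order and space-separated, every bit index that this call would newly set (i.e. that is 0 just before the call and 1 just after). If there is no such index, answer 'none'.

Answer: 7

Derivation:
Start: bits=0000000000000000
After insert 'dog': sets bits 3 4 -> bits=0001100000000000
After insert 'ape': sets bits 0 15 -> bits=1001100000000001
insert 'hen' would touch bits 0 7; currently bit0=1, bit7=0
Bits that are 0 among those (would change 0->1): 7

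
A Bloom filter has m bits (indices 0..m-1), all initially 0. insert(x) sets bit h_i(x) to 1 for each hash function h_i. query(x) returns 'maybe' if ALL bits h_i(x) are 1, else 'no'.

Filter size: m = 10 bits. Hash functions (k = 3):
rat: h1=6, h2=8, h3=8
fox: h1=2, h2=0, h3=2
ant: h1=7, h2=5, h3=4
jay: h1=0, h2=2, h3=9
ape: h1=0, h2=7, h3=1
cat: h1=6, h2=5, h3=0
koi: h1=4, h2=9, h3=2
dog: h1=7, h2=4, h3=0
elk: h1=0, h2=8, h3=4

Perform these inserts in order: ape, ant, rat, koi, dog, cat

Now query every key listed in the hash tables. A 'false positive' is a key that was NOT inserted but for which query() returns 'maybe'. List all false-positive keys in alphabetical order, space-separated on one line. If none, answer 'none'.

Answer: elk fox jay

Derivation:
Start: bits=0000000000
After insert 'ape': sets bits 0 1 7 -> bits=1100000100
After insert 'ant': sets bits 4 5 7 -> bits=1100110100
After insert 'rat': sets bits 6 8 -> bits=1100111110
After insert 'koi': sets bits 2 4 9 -> bits=1110111111
After insert 'dog': sets bits 0 4 7 -> bits=1110111111
After insert 'cat': sets bits 0 5 6 -> bits=1110111111
Not inserted: elk fox jay — query each against bits=1110111111:
query elk: checks bit0=1, bit4=1, bit8=1 (all 1) -> maybe => FALSE POSITIVE
query fox: checks bit0=1, bit2=1 (all 1) -> maybe => FALSE POSITIVE
query jay: checks bit0=1, bit2=1, bit9=1 (all 1) -> maybe => FALSE POSITIVE
False positives (alphabetical): elk fox jay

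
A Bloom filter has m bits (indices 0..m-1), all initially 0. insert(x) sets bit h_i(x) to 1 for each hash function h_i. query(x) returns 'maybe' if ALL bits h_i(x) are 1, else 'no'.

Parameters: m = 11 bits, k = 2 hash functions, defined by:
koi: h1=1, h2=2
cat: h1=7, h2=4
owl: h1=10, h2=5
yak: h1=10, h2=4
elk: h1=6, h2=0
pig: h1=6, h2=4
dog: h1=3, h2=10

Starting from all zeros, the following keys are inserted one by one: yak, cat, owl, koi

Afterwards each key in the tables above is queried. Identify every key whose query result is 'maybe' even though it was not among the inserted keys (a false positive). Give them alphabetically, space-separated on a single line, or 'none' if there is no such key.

Answer: none

Derivation:
Start: bits=00000000000
After insert 'yak': sets bits 4 10 -> bits=00001000001
After insert 'cat': sets bits 4 7 -> bits=00001001001
After insert 'owl': sets bits 5 10 -> bits=00001101001
After insert 'koi': sets bits 1 2 -> bits=01101101001
Not inserted: dog elk pig — query each against bits=01101101001:
query dog: checks bit3=0, bit10=1 (has a 0) -> no => not a false positive
query elk: checks bit0=0, bit6=0 (has a 0) -> no => not a false positive
query pig: checks bit4=1, bit6=0 (has a 0) -> no => not a false positive
False positives (alphabetical): none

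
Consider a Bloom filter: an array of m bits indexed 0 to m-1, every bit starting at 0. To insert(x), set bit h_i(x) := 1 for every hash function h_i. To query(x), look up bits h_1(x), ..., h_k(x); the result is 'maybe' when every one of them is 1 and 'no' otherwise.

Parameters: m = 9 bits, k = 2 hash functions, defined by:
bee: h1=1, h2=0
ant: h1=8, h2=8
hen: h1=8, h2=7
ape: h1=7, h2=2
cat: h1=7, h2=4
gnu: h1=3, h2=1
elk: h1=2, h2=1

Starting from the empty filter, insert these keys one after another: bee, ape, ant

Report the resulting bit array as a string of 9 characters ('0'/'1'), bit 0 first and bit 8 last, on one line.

Answer: 111000011

Derivation:
Start: bits=000000000
After insert 'bee': sets bits 0 1 -> bits=110000000
After insert 'ape': sets bits 2 7 -> bits=111000010
After insert 'ant': sets bits 8 -> bits=111000011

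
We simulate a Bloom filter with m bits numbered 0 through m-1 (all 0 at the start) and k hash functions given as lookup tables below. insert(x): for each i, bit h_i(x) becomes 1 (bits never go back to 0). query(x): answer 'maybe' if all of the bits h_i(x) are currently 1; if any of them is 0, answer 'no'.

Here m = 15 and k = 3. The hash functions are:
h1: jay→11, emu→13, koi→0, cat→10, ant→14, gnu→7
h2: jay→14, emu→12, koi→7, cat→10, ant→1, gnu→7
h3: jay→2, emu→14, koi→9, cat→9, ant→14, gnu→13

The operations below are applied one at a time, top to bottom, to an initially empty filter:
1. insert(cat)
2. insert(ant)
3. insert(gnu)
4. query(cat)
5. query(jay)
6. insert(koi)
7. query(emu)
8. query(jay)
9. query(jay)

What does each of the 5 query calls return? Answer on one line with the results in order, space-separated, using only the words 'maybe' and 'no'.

Answer: maybe no no no no

Derivation:
Start: bits=000000000000000
Op 1: insert cat -> sets bits 9 10 -> bits=000000000110000
Op 2: insert ant -> sets bits 1 14 -> bits=010000000110001
Op 3: insert gnu -> sets bits 7 13 -> bits=010000010110011
Op 4: query cat -> checks bit9=1, bit10=1 (all 1) -> maybe
Op 5: query jay -> checks bit2=0, bit11=0, bit14=1 (has a 0) -> no
Op 6: insert koi -> sets bits 0 7 9 -> bits=110000010110011
Op 7: query emu -> checks bit12=0, bit13=1, bit14=1 (has a 0) -> no
Op 8: query jay -> checks bit2=0, bit11=0, bit14=1 (has a 0) -> no
Op 9: query jay -> checks bit2=0, bit11=0, bit14=1 (has a 0) -> no
Query results in order: maybe no no no no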